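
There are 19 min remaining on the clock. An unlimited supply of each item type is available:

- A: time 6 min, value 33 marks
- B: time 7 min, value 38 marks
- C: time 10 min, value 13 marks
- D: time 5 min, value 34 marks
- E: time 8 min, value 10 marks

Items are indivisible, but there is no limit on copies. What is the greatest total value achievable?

Best value-per-unit is D at 34/5; filling with it alone gives 3×34 = 102.
Optimal mix: 2×B + 1×D → time 19, value 110.

110 marks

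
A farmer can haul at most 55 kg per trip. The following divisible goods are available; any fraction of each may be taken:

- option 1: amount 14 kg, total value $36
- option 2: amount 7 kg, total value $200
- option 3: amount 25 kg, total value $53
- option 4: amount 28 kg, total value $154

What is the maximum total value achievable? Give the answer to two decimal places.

402.72

Take in order of value per unit:
- option 2 (200/7 per unit): all 7 → value 200, running total 200.00
- option 4 (154/28 per unit): all 28 → value 154, running total 354.00
- option 1 (36/14 per unit): all 14 → value 36, running total 390.00
- option 3 (53/25 per unit): 6 of 25 → value 6×53/25 = 12.7200, running total 402.72
Total 402.72.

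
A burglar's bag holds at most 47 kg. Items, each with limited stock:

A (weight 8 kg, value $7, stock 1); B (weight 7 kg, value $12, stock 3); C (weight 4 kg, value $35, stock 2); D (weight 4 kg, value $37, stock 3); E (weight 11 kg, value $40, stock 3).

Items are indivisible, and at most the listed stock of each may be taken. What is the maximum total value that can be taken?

$261

Best selections within weight 47 and stock limits:
- 2×C + 3×D + 2×E: weight 42, value 261
- 2×B + 2×C + 3×D + 1×E: weight 45, value 245
- 1×A + 1×B + 2×C + 3×D + 1×E: weight 46, value 240
Best: $261.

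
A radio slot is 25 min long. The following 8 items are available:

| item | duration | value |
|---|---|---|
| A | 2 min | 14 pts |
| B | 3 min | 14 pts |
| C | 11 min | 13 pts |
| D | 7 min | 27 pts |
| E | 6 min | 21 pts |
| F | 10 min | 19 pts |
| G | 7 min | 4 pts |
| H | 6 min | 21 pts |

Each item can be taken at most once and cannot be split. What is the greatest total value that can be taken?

97 pts

Check high-value combinations within 25 min:
- A+B+D+E+H: duration 2+3+7+6+6=24, value 14+14+27+21+21=97
- A+D+E+H: duration 2+7+6+6=21, value 14+27+21+21=83
- B+D+E+H: duration 3+7+6+6=22, value 14+27+21+21=83
Best: 97 pts.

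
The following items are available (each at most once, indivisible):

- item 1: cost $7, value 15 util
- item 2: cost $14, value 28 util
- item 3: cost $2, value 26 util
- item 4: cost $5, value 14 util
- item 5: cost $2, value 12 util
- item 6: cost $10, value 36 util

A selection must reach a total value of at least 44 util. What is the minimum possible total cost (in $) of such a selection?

Subsets with value ≥ 44, sorted by total cost:
- item 3+item 4+item 5: cost 9, value 52
- item 1+item 3+item 5: cost 11, value 53
- item 3+item 6: cost 12, value 62
- item 5+item 6: cost 12, value 48
Minimum cost: 9 $.

9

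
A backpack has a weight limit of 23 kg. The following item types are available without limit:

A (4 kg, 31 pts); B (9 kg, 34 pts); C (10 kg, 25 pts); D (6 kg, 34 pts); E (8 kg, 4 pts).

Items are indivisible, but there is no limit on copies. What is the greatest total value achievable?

Best value-per-unit is A at 31/4; filling with it alone gives 5×31 = 155.
Optimal mix: 4×A + 1×D → weight 22, value 158.

158 pts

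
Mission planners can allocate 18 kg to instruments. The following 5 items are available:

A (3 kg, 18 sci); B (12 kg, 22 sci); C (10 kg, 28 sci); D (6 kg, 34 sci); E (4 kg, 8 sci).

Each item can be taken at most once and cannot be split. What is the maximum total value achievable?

Check high-value combinations within 18 kg:
- C+D: mass 10+6=16, value 28+34=62
- A+D+E: mass 3+6+4=13, value 18+34+8=60
- B+D: mass 12+6=18, value 22+34=56
Best: 62 sci.

62 sci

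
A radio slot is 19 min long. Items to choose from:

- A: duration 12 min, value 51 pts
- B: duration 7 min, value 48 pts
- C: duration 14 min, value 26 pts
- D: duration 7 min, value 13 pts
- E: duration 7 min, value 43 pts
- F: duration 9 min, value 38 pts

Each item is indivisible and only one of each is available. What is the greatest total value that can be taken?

99 pts

This is a 0/1 knapsack; check combinations near the capacity.
- A+B: duration 12+7=19, value 51+48=99
- A+E: duration 12+7=19, value 51+43=94
- B+E: duration 7+7=14, value 48+43=91
- B+F: duration 7+9=16, value 48+38=86
Best: 99 pts.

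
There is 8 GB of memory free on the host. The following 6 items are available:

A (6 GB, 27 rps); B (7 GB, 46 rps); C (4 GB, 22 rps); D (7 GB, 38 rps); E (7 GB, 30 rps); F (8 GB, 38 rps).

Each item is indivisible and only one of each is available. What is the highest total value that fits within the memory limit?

46 rps

Check high-value combinations within 8 GB:
- B: memory 7, value 46
- D: memory 7, value 38
- F: memory 8, value 38
Best: 46 rps.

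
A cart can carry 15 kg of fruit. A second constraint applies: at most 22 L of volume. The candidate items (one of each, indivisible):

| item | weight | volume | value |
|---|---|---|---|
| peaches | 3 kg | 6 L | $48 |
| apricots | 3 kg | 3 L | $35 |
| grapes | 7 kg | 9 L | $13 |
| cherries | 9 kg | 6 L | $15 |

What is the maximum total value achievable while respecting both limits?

$98

Feasible sets respecting both limits:
- peaches+apricots+cherries: weight 15, volume 15, value 98
- peaches+apricots+grapes: weight 13, volume 18, value 96
- peaches+apricots: weight 6, volume 9, value 83
- peaches+cherries: weight 12, volume 12, value 63
Best: $98.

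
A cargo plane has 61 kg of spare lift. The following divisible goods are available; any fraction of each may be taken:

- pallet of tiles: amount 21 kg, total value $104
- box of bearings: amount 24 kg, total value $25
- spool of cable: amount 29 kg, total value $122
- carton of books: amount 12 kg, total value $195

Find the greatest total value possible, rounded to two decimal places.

Take in order of value per unit:
- carton of books (195/12 per unit): all 12 → value 195, running total 195.00
- pallet of tiles (104/21 per unit): all 21 → value 104, running total 299.00
- spool of cable (122/29 per unit): 28 of 29 → value 28×122/29 = 117.7931, running total 416.79
Total 416.79.

416.79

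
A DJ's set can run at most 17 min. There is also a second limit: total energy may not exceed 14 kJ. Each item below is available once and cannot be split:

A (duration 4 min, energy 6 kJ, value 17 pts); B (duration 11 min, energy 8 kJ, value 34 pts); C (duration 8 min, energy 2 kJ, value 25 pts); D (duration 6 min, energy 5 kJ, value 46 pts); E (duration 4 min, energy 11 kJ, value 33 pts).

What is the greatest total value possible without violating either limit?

80 pts

Feasible sets respecting both limits:
- B+D: duration 17, energy 13, value 80
- C+D: duration 14, energy 7, value 71
- A+D: duration 10, energy 11, value 63
- C+E: duration 12, energy 13, value 58
Best: 80 pts.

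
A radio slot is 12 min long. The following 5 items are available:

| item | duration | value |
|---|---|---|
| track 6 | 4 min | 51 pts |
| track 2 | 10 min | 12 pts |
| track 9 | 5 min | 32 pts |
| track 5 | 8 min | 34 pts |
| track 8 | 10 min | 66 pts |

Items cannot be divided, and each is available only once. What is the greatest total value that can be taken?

85 pts

Check high-value combinations within 12 min:
- track 6+track 5: duration 4+8=12, value 51+34=85
- track 6+track 9: duration 4+5=9, value 51+32=83
- track 8: duration 10, value 66
Best: 85 pts.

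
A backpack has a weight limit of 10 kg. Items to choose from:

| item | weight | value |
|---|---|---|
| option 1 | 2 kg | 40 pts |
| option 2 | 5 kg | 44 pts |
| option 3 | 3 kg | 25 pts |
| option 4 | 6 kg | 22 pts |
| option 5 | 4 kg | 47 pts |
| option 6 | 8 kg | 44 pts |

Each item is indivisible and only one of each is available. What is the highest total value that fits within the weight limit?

Check high-value combinations within 10 kg:
- option 1+option 3+option 5: weight 2+3+4=9, value 40+25+47=112
- option 1+option 2+option 3: weight 2+5+3=10, value 40+44+25=109
- option 2+option 5: weight 5+4=9, value 44+47=91
Best: 112 pts.

112 pts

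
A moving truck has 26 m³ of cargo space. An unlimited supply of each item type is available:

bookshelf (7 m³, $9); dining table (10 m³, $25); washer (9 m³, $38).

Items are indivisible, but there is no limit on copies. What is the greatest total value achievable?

$85

Best value-per-unit is washer at 38/9; filling with it alone gives 2×38 = 76.
Optimal mix: 1×bookshelf + 2×washer → volume 25, value 85.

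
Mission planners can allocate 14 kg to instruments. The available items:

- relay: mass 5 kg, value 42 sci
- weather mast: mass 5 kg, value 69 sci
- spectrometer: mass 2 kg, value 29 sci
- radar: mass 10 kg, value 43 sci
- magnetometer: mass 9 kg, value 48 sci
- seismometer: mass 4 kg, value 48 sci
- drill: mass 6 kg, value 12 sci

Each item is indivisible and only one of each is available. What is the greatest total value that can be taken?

This is a 0/1 knapsack; check combinations near the capacity.
- relay+weather mast+seismometer: mass 5+5+4=14, value 42+69+48=159
- weather mast+spectrometer+seismometer: mass 5+2+4=11, value 69+29+48=146
- relay+weather mast+spectrometer: mass 5+5+2=12, value 42+69+29=140
- relay+spectrometer+seismometer: mass 5+2+4=11, value 42+29+48=119
Best: 159 sci.

159 sci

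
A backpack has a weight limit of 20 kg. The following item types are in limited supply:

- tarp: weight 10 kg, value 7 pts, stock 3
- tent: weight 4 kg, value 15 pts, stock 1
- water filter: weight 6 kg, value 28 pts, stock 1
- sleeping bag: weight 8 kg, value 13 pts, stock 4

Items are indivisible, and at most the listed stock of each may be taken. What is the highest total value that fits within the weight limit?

Best selections within weight 20 and stock limits:
- 1×tent + 1×water filter + 1×sleeping bag: weight 18, value 56
- 1×tarp + 1×tent + 1×water filter: weight 20, value 50
- 1×tent + 1×water filter: weight 10, value 43
Best: 56 pts.

56 pts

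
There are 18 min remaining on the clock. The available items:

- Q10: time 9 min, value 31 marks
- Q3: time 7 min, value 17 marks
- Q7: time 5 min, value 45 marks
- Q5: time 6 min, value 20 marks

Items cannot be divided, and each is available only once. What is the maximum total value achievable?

82 marks

This is a 0/1 knapsack; check combinations near the capacity.
- Q3+Q7+Q5: time 7+5+6=18, value 17+45+20=82
- Q10+Q7: time 9+5=14, value 31+45=76
- Q7+Q5: time 5+6=11, value 45+20=65
- Q3+Q7: time 7+5=12, value 17+45=62
Best: 82 marks.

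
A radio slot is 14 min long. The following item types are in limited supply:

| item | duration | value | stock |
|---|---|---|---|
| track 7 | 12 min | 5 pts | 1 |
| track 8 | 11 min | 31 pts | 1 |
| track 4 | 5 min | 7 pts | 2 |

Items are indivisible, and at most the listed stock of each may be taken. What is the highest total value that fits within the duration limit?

31 pts

Best selections within duration 14 and stock limits:
- 1×track 8: duration 11, value 31
- 2×track 4: duration 10, value 14
- 1×track 4: duration 5, value 7
Best: 31 pts.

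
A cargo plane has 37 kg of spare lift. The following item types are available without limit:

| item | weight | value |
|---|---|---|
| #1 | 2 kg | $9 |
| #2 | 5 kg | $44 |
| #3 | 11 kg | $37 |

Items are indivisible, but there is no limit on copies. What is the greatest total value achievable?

$317

Best value-per-unit is #2 at 44/5; filling with it alone gives 7×44 = 308.
Optimal mix: 1×#1 + 7×#2 → weight 37, value 317.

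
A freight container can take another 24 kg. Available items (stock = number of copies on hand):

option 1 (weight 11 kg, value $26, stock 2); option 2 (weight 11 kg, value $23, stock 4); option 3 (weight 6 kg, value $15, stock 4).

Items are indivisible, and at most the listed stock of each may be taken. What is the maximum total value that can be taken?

$60

Top feasible selections:
- 4×option 3: weight 24, value 60
- 1×option 1 + 2×option 3: weight 23, value 56
Best: $60.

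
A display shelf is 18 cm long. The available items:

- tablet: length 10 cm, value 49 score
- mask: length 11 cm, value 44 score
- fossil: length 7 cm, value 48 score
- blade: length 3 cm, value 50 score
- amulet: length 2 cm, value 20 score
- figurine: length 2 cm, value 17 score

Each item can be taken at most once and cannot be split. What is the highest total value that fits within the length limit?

Check high-value combinations within 18 cm:
- tablet+blade+amulet+figurine: length 10+3+2+2=17, value 49+50+20+17=136
- fossil+blade+amulet+figurine: length 7+3+2+2=14, value 48+50+20+17=135
- mask+blade+amulet+figurine: length 11+3+2+2=18, value 44+50+20+17=131
- tablet+blade+amulet: length 10+3+2=15, value 49+50+20=119
- fossil+blade+amulet: length 7+3+2=12, value 48+50+20=118
Best: 136 score.

136 score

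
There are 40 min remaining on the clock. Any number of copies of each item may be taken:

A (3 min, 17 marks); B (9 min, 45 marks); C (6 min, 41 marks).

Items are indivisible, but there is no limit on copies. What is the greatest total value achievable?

263 marks

Best value-per-unit is C at 41/6; filling with it alone gives 6×41 = 246.
Optimal mix: 1×A + 6×C → time 39, value 263.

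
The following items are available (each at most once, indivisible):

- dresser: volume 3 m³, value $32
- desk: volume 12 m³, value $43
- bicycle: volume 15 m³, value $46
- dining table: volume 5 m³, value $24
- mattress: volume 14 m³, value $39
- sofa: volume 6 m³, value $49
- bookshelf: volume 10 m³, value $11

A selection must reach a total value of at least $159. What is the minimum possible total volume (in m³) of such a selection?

Subsets with value ≥ 159, sorted by total volume:
- dresser+desk+mattress+sofa: volume 35, value 163
- dresser+desk+bicycle+sofa: volume 36, value 170
- dresser+desk+dining table+sofa+bookshelf: volume 36, value 159
Minimum volume: 35 m³.

35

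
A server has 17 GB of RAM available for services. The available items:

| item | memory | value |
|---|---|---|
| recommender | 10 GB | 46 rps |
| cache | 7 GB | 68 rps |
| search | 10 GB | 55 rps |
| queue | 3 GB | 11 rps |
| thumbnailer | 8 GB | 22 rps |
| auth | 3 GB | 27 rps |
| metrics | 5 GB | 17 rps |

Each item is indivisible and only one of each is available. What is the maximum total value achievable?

Check high-value combinations within 17 GB:
- cache+search: memory 7+10=17, value 68+55=123
- recommender+cache: memory 10+7=17, value 46+68=114
- cache+auth+metrics: memory 7+3+5=15, value 68+27+17=112
- cache+queue+auth: memory 7+3+3=13, value 68+11+27=106
- cache+queue+metrics: memory 7+3+5=15, value 68+11+17=96
Best: 123 rps.

123 rps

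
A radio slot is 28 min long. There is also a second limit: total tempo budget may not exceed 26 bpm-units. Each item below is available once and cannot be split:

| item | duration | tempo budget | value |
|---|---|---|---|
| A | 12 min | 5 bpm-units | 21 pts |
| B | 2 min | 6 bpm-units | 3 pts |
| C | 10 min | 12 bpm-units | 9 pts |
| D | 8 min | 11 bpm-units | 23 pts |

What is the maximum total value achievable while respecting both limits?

47 pts

Feasible sets respecting both limits:
- A+B+D: duration 22, tempo budget 22, value 47
- A+D: duration 20, tempo budget 16, value 44
- A+B+C: duration 24, tempo budget 23, value 33
- C+D: duration 18, tempo budget 23, value 32
Best: 47 pts.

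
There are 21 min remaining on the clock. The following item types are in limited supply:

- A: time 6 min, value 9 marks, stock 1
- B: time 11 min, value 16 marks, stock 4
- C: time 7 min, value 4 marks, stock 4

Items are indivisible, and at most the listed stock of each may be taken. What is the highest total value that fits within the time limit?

Best selections within time 21 and stock limits:
- 1×A + 1×B: time 17, value 25
- 1×B + 1×C: time 18, value 20
- 1×A + 2×C: time 20, value 17
- 1×B: time 11, value 16
Best: 25 marks.

25 marks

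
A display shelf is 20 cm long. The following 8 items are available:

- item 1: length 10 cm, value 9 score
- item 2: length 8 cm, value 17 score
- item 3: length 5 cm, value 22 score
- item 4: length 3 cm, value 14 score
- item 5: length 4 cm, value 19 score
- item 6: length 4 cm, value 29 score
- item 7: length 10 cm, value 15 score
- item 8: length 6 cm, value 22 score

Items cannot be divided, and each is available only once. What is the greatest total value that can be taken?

This is a 0/1 knapsack; check combinations near the capacity.
- item 3+item 5+item 6+item 8: length 5+4+4+6=19, value 22+19+29+22=92
- item 3+item 4+item 6+item 8: length 5+3+4+6=18, value 22+14+29+22=87
- item 3+item 4+item 5+item 6: length 5+3+4+4=16, value 22+14+19+29=84
- item 4+item 5+item 6+item 8: length 3+4+4+6=17, value 14+19+29+22=84
Best: 92 score.

92 score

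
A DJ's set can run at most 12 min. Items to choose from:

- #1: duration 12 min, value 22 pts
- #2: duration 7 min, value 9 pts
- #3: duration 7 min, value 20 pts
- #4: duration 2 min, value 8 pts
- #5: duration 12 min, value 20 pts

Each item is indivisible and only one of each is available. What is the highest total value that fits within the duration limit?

Check high-value combinations within 12 min:
- #3+#4: duration 7+2=9, value 20+8=28
- #1: duration 12, value 22
- #3: duration 7, value 20
- #5: duration 12, value 20
Best: 28 pts.

28 pts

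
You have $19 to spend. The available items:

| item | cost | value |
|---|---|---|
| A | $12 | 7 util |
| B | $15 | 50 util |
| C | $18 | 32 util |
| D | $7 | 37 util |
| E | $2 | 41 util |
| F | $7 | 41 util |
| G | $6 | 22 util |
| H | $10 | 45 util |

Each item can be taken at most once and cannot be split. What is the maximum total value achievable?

127 util

Check high-value combinations within $19:
- E+F+H: cost 2+7+10=19, value 41+41+45=127
- D+E+H: cost 7+2+10=19, value 37+41+45=123
- D+E+F: cost 7+2+7=16, value 37+41+41=119
Best: 127 util.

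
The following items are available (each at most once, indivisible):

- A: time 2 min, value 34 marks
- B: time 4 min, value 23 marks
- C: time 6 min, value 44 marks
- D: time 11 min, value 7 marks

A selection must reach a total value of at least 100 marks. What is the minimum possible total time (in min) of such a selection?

12

Subsets with value ≥ 100, sorted by total time:
- A+B+C: time 12, value 101
- A+B+C+D: time 23, value 108
Minimum time: 12 min.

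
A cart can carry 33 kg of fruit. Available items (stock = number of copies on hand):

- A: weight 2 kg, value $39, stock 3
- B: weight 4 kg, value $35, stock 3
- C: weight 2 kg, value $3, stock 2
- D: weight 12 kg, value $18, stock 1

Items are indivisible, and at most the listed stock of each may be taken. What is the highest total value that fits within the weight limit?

Top feasible selections:
- 3×A + 3×B + 1×C + 1×D: weight 32, value 243
- 3×A + 3×B + 1×D: weight 30, value 240
- 3×A + 3×B + 2×C: weight 22, value 228
- 3×A + 3×B + 1×C: weight 20, value 225
Best: $243.

$243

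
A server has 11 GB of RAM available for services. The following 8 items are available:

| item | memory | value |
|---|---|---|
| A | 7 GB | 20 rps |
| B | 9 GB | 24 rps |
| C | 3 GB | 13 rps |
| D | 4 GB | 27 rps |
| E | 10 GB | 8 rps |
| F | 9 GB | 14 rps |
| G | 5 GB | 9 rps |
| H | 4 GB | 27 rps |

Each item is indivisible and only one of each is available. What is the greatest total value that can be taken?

Check high-value combinations within 11 GB:
- C+D+H: memory 3+4+4=11, value 13+27+27=67
- D+H: memory 4+4=8, value 27+27=54
- A+D: memory 7+4=11, value 20+27=47
- A+H: memory 7+4=11, value 20+27=47
- C+D: memory 3+4=7, value 13+27=40
Best: 67 rps.

67 rps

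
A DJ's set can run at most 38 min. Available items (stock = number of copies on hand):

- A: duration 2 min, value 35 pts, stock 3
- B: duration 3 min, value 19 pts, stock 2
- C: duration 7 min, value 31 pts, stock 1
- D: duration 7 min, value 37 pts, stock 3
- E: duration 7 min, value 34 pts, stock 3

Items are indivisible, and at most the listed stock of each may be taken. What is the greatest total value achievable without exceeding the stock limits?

269 pts

Top feasible selections:
- 3×A + 1×B + 3×D + 1×E: duration 37, value 269
- 3×A + 1×B + 2×D + 2×E: duration 37, value 266
- 3×A + 1×B + 1×C + 3×D: duration 37, value 266
- 3×A + 1×B + 1×D + 3×E: duration 37, value 263
Best: 269 pts.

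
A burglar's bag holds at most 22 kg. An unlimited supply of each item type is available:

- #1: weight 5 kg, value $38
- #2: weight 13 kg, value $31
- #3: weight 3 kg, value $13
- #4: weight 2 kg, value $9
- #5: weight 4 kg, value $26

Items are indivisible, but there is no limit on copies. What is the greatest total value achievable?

$161

Best value-per-unit is #1 at 38/5; filling with it alone gives 4×38 = 152.
Optimal mix: 4×#1 + 1×#4 → weight 22, value 161.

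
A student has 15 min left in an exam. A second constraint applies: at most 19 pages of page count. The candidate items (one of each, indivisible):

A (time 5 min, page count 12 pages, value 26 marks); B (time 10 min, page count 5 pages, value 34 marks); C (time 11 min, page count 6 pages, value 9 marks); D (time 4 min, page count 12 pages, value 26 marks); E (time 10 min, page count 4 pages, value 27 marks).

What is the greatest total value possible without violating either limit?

60 marks

Feasible sets respecting both limits:
- A+B: time 15, page count 17, value 60
- B+D: time 14, page count 17, value 60
- A+E: time 15, page count 16, value 53
- D+E: time 14, page count 16, value 53
Best: 60 marks.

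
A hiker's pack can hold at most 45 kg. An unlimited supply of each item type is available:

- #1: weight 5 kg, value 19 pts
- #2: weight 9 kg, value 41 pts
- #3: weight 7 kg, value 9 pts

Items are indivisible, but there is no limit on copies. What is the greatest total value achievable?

Best value-per-unit is #2 at 41/9, and filling with it alone uses weight 5×9=45. No mix of the others beats 5×41 = 205.

205 pts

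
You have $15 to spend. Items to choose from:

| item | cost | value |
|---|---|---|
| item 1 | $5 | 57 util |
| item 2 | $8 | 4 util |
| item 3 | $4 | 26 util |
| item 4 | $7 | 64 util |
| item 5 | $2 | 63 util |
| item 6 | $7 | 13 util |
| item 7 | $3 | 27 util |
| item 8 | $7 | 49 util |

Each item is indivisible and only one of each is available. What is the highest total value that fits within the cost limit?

Check high-value combinations within $15:
- item 1+item 4+item 5: cost 5+7+2=14, value 57+64+63=184
- item 1+item 3+item 5+item 7: cost 5+4+2+3=14, value 57+26+63+27=173
- item 1+item 5+item 8: cost 5+2+7=14, value 57+63+49=169
- item 4+item 5+item 7: cost 7+2+3=12, value 64+63+27=154
Best: 184 util.

184 util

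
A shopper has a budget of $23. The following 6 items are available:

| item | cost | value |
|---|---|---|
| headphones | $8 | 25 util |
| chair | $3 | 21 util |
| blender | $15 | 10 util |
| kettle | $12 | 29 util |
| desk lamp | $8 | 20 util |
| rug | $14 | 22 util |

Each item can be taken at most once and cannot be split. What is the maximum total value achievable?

Check high-value combinations within $23:
- headphones+chair+kettle: cost 8+3+12=23, value 25+21+29=75
- chair+kettle+desk lamp: cost 3+12+8=23, value 21+29+20=70
- headphones+chair+desk lamp: cost 8+3+8=19, value 25+21+20=66
Best: 75 util.

75 util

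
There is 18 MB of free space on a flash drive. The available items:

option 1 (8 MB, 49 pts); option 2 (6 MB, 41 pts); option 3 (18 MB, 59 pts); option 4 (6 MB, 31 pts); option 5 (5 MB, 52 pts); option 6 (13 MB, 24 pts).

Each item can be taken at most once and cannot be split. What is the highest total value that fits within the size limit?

Check high-value combinations within 18 MB:
- option 2+option 4+option 5: size 6+6+5=17, value 41+31+52=124
- option 1+option 5: size 8+5=13, value 49+52=101
- option 2+option 5: size 6+5=11, value 41+52=93
- option 1+option 2: size 8+6=14, value 49+41=90
Best: 124 pts.

124 pts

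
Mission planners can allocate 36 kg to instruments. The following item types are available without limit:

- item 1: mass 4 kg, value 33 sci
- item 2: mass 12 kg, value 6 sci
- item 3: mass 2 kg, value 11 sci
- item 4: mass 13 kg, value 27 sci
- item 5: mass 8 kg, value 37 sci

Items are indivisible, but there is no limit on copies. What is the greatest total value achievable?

Best value-per-unit is item 1 at 33/4, and filling with it alone uses mass 9×4=36. No mix of the others beats 9×33 = 297.

297 sci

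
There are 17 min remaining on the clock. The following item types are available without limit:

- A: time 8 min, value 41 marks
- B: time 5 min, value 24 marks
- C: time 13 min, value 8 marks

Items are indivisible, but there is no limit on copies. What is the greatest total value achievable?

Best value-per-unit is A at 41/8, and filling with it alone uses time 2×8=16. No mix of the others beats 2×41 = 82.

82 marks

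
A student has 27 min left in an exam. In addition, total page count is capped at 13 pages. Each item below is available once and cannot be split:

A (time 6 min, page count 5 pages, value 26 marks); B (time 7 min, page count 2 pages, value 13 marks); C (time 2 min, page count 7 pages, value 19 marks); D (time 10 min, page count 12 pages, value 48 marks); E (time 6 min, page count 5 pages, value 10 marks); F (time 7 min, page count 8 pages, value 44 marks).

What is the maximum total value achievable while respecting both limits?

Feasible sets respecting both limits:
- A+F: time 13, page count 13, value 70
- B+F: time 14, page count 10, value 57
- E+F: time 13, page count 13, value 54
- A+B+E: time 19, page count 12, value 49
Best: 70 marks.

70 marks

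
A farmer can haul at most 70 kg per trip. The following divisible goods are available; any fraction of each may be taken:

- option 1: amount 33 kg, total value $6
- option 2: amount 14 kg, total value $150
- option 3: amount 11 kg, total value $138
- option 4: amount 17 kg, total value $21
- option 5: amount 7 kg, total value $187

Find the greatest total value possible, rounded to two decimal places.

Take in order of value per unit:
- option 5 (187/7 per unit): all 7 → value 187, running total 187.00
- option 3 (138/11 per unit): all 11 → value 138, running total 325.00
- option 2 (150/14 per unit): all 14 → value 150, running total 475.00
- option 4 (21/17 per unit): all 17 → value 21, running total 496.00
- option 1 (6/33 per unit): 21 of 33 → value 21×6/33 = 3.8182, running total 499.82
Total 499.82.

499.82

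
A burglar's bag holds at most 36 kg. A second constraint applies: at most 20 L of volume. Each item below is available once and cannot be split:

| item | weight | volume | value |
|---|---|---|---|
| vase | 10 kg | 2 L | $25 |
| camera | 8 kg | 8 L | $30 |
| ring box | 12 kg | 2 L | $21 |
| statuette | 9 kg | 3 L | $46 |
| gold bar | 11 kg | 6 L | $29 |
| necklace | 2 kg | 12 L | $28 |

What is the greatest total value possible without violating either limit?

Feasible sets respecting both limits:
- vase+ring box+statuette+necklace: weight 33, volume 19, value 120
- camera+statuette+gold bar: weight 28, volume 17, value 105
- vase+camera+statuette: weight 27, volume 13, value 101
- vase+statuette+gold bar: weight 30, volume 11, value 100
Best: $120.

$120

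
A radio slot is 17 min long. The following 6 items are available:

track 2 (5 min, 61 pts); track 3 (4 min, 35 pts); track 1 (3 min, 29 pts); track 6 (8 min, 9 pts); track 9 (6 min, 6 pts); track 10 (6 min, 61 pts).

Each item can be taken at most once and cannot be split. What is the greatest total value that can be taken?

Check high-value combinations within 17 min:
- track 2+track 3+track 10: duration 5+4+6=15, value 61+35+61=157
- track 2+track 1+track 10: duration 5+3+6=14, value 61+29+61=151
- track 2+track 9+track 10: duration 5+6+6=17, value 61+6+61=128
- track 2+track 3+track 1: duration 5+4+3=12, value 61+35+29=125
Best: 157 pts.

157 pts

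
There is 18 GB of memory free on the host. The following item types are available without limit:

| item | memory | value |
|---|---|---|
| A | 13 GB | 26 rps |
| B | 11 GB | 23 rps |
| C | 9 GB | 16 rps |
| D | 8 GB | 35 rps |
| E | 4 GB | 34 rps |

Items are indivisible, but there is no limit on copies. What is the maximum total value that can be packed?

Best value-per-unit is E at 34/4, and filling with it alone uses memory 4×4=16. No mix of the others beats 4×34 = 136.

136 rps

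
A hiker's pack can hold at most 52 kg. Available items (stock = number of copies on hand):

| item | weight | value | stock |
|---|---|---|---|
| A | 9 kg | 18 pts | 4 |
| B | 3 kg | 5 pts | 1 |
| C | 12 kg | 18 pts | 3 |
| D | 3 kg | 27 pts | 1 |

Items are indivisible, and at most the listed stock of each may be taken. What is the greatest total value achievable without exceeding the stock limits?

117 pts

Top feasible selections:
- 4×A + 1×C + 1×D: weight 51, value 117
- 4×A + 1×B + 1×D: weight 42, value 104
- 3×A + 1×B + 1×C + 1×D: weight 45, value 104
Best: 117 pts.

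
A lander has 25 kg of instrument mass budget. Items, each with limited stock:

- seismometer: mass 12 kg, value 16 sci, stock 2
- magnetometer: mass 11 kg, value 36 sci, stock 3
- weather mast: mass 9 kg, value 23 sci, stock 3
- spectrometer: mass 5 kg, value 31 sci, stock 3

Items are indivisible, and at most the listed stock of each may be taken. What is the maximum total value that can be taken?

116 sci

Best selections within mass 25 and stock limits:
- 1×weather mast + 3×spectrometer: mass 24, value 116
- 1×magnetometer + 2×spectrometer: mass 21, value 98
- 3×spectrometer: mass 15, value 93
- 1×magnetometer + 1×weather mast + 1×spectrometer: mass 25, value 90
Best: 116 sci.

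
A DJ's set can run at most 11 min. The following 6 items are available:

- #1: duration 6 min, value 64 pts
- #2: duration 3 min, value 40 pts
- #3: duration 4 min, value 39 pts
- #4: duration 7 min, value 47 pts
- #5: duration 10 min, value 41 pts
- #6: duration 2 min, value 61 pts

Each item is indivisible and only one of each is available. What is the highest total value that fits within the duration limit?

165 pts

Check high-value combinations within 11 min:
- #1+#2+#6: duration 6+3+2=11, value 64+40+61=165
- #2+#3+#6: duration 3+4+2=9, value 40+39+61=140
- #1+#6: duration 6+2=8, value 64+61=125
- #4+#6: duration 7+2=9, value 47+61=108
Best: 165 pts.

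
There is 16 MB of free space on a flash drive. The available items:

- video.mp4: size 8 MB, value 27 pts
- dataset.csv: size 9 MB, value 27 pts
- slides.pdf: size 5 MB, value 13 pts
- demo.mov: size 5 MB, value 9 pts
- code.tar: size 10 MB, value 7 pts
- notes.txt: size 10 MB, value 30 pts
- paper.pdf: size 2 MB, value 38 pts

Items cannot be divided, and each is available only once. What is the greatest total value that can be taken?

78 pts

Check high-value combinations within 16 MB:
- video.mp4+slides.pdf+paper.pdf: size 8+5+2=15, value 27+13+38=78
- dataset.csv+slides.pdf+paper.pdf: size 9+5+2=16, value 27+13+38=78
- video.mp4+demo.mov+paper.pdf: size 8+5+2=15, value 27+9+38=74
- dataset.csv+demo.mov+paper.pdf: size 9+5+2=16, value 27+9+38=74
Best: 78 pts.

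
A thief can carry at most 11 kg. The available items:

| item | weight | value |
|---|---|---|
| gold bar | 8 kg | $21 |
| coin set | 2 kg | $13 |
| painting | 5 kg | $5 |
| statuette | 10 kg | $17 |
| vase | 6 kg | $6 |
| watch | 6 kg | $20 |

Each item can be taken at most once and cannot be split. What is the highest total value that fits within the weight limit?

Check high-value combinations within 11 kg:
- gold bar+coin set: weight 8+2=10, value 21+13=34
- coin set+watch: weight 2+6=8, value 13+20=33
- painting+watch: weight 5+6=11, value 5+20=25
Best: $34.

$34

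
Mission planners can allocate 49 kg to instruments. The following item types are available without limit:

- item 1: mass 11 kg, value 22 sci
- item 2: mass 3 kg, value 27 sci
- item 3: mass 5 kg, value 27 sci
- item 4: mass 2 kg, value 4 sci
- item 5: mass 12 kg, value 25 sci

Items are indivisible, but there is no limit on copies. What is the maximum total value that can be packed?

Best value-per-unit is item 2 at 27/3, and filling with it alone uses mass 16×3=48. No mix of the others beats 16×27 = 432.

432 sci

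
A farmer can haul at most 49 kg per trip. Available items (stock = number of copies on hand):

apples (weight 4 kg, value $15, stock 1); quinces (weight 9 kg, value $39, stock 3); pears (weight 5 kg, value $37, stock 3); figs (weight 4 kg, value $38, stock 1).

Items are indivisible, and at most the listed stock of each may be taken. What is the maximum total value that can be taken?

Top feasible selections:
- 3×quinces + 3×pears + 1×figs: weight 46, value 266
- 1×apples + 3×quinces + 2×pears + 1×figs: weight 45, value 244
Best: $266.

$266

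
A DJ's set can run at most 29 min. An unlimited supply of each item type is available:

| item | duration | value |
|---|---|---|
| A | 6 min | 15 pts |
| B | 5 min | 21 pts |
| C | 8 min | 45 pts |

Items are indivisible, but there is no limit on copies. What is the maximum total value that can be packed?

156 pts

Best value-per-unit is C at 45/8; filling with it alone gives 3×45 = 135.
Optimal mix: 1×B + 3×C → duration 29, value 156.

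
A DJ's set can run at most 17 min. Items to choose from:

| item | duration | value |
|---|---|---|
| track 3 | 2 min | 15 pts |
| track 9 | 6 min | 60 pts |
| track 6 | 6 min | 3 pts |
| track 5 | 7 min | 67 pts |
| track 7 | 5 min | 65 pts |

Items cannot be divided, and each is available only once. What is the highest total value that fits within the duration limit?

147 pts

Check high-value combinations within 17 min:
- track 3+track 5+track 7: duration 2+7+5=14, value 15+67+65=147
- track 3+track 9+track 5: duration 2+6+7=15, value 15+60+67=142
- track 3+track 9+track 7: duration 2+6+5=13, value 15+60+65=140
Best: 147 pts.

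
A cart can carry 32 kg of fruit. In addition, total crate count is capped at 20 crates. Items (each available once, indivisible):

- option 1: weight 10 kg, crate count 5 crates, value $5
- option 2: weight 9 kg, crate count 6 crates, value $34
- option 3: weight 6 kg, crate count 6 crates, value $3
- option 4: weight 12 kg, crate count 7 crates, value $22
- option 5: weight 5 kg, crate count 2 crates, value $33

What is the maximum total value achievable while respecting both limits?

$89

Feasible sets respecting both limits:
- option 2+option 4+option 5: weight 26, crate count 15, value 89
- option 1+option 2+option 3+option 5: weight 30, crate count 19, value 75
- option 1+option 2+option 5: weight 24, crate count 13, value 72
Best: $89.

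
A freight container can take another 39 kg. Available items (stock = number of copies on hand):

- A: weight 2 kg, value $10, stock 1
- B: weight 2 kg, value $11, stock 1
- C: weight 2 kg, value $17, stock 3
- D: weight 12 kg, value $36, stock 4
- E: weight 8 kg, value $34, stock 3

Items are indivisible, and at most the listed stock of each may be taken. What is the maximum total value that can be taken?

$176

Top feasible selections:
- 1×A + 1×B + 3×C + 1×D + 2×E: weight 38, value 176
- 1×A + 1×B + 3×C + 3×E: weight 34, value 174
Best: $176.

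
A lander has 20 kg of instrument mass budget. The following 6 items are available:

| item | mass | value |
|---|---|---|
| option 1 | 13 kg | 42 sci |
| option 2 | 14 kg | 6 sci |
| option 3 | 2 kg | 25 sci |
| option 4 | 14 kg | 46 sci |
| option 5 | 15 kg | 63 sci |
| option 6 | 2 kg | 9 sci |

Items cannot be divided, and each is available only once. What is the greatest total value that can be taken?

97 sci

Check high-value combinations within 20 kg:
- option 3+option 5+option 6: mass 2+15+2=19, value 25+63+9=97
- option 3+option 5: mass 2+15=17, value 25+63=88
- option 3+option 4+option 6: mass 2+14+2=18, value 25+46+9=80
- option 1+option 3+option 6: mass 13+2+2=17, value 42+25+9=76
Best: 97 sci.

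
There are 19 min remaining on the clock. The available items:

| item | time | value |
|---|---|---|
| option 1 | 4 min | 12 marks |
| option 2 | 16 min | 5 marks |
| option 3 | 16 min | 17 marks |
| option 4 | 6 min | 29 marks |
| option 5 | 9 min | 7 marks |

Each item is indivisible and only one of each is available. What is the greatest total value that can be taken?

48 marks

Check high-value combinations within 19 min:
- option 1+option 4+option 5: time 4+6+9=19, value 12+29+7=48
- option 1+option 4: time 4+6=10, value 12+29=41
- option 4+option 5: time 6+9=15, value 29+7=36
- option 4: time 6, value 29
Best: 48 marks.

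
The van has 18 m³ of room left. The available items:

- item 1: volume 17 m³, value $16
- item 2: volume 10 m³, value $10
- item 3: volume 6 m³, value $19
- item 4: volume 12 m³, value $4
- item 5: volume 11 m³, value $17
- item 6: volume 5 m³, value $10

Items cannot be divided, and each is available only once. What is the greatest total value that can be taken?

$36

This is a 0/1 knapsack; check combinations near the capacity.
- item 3+item 5: volume 6+11=17, value 19+17=36
- item 3+item 6: volume 6+5=11, value 19+10=29
- item 2+item 3: volume 10+6=16, value 10+19=29
Best: $36.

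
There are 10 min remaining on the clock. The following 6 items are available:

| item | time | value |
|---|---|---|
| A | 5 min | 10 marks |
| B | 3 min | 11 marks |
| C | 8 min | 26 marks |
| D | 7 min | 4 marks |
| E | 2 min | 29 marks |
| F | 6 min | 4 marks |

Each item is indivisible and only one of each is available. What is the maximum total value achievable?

Check high-value combinations within 10 min:
- C+E: time 8+2=10, value 26+29=55
- A+B+E: time 5+3+2=10, value 10+11+29=50
- B+E: time 3+2=5, value 11+29=40
Best: 55 marks.

55 marks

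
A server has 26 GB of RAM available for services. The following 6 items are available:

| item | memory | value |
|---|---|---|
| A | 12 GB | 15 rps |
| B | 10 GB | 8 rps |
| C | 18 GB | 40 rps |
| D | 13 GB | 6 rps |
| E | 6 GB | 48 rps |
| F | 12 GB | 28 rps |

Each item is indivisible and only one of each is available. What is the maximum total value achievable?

This is a 0/1 knapsack; check combinations near the capacity.
- C+E: memory 18+6=24, value 40+48=88
- E+F: memory 6+12=18, value 48+28=76
- A+E: memory 12+6=18, value 15+48=63
- B+E: memory 10+6=16, value 8+48=56
- D+E: memory 13+6=19, value 6+48=54
Best: 88 rps.

88 rps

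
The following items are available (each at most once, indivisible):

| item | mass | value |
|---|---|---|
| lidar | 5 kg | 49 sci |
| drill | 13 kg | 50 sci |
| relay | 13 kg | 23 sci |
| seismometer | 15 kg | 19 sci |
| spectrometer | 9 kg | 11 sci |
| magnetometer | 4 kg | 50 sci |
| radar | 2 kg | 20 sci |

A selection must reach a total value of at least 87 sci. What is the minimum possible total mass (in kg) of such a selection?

Subsets with value ≥ 87, sorted by total mass:
- lidar+magnetometer: mass 9, value 99
- lidar+magnetometer+radar: mass 11, value 119
- drill+magnetometer: mass 17, value 100
- lidar+spectrometer+magnetometer: mass 18, value 110
Minimum mass: 9 kg.

9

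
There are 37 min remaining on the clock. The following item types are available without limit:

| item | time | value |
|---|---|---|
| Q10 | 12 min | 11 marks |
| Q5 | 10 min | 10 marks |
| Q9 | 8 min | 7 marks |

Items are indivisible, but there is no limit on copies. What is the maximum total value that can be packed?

Best value-per-unit is Q5 at 10/10; filling with it alone gives 3×10 = 30.
Optimal mix: 2×Q5 + 2×Q9 → time 36, value 34.

34 marks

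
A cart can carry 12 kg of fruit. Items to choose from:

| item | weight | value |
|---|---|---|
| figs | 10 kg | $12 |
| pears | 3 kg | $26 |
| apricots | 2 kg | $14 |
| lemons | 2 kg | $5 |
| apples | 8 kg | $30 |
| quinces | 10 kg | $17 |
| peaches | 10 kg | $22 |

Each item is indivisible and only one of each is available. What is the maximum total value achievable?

Check high-value combinations within 12 kg:
- pears+apples: weight 3+8=11, value 26+30=56
- apricots+lemons+apples: weight 2+2+8=12, value 14+5+30=49
- pears+apricots+lemons: weight 3+2+2=7, value 26+14+5=45
- apricots+apples: weight 2+8=10, value 14+30=44
Best: $56.

$56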